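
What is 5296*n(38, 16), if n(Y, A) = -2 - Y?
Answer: -211840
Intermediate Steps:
5296*n(38, 16) = 5296*(-2 - 1*38) = 5296*(-2 - 38) = 5296*(-40) = -211840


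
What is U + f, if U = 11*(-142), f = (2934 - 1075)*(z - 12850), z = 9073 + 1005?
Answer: -5154710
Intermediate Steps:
z = 10078
f = -5153148 (f = (2934 - 1075)*(10078 - 12850) = 1859*(-2772) = -5153148)
U = -1562
U + f = -1562 - 5153148 = -5154710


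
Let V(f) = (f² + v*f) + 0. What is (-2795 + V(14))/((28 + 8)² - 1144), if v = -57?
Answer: -3397/152 ≈ -22.349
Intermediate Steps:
V(f) = f² - 57*f (V(f) = (f² - 57*f) + 0 = f² - 57*f)
(-2795 + V(14))/((28 + 8)² - 1144) = (-2795 + 14*(-57 + 14))/((28 + 8)² - 1144) = (-2795 + 14*(-43))/(36² - 1144) = (-2795 - 602)/(1296 - 1144) = -3397/152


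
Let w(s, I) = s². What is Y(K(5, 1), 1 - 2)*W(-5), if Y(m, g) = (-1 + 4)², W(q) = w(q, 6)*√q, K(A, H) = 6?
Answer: 225*I*√5 ≈ 503.12*I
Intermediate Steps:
W(q) = q^(5/2) (W(q) = q²*√q = q^(5/2))
Y(m, g) = 9 (Y(m, g) = 3² = 9)
Y(K(5, 1), 1 - 2)*W(-5) = 9*(-5)^(5/2) = 9*(25*I*√5) = 225*I*√5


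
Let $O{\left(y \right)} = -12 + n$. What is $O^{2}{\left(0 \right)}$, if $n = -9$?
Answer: $441$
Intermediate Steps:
$O{\left(y \right)} = -21$ ($O{\left(y \right)} = -12 - 9 = -21$)
$O^{2}{\left(0 \right)} = \left(-21\right)^{2} = 441$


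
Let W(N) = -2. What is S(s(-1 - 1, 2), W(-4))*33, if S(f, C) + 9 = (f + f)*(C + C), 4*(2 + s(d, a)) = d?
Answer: 363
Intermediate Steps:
s(d, a) = -2 + d/4
S(f, C) = -9 + 4*C*f (S(f, C) = -9 + (f + f)*(C + C) = -9 + (2*f)*(2*C) = -9 + 4*C*f)
S(s(-1 - 1, 2), W(-4))*33 = (-9 + 4*(-2)*(-2 + (-1 - 1)/4))*33 = (-9 + 4*(-2)*(-2 + (¼)*(-2)))*33 = (-9 + 4*(-2)*(-2 - ½))*33 = (-9 + 4*(-2)*(-5/2))*33 = (-9 + 20)*33 = 11*33 = 363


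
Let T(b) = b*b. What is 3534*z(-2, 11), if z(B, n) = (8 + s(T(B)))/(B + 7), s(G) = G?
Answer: 42408/5 ≈ 8481.6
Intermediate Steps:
T(b) = b²
z(B, n) = (8 + B²)/(7 + B) (z(B, n) = (8 + B²)/(B + 7) = (8 + B²)/(7 + B))
3534*z(-2, 11) = 3534*((8 + (-2)²)/(7 - 2)) = 3534*((8 + 4)/5) = 3534*((⅕)*12) = 3534*(12/5) = 42408/5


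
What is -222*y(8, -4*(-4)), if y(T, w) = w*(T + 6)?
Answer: -49728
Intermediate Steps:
y(T, w) = w*(6 + T)
-222*y(8, -4*(-4)) = -222*(-4*(-4))*(6 + 8) = -3552*14 = -222*224 = -49728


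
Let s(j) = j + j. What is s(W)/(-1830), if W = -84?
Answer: 28/305 ≈ 0.091803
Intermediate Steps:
s(j) = 2*j
s(W)/(-1830) = (2*(-84))/(-1830) = -168*(-1/1830) = 28/305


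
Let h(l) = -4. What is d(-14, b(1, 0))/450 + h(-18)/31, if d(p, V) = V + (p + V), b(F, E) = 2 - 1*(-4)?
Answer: -931/6975 ≈ -0.13348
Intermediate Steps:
b(F, E) = 6 (b(F, E) = 2 + 4 = 6)
d(p, V) = p + 2*V (d(p, V) = V + (V + p) = p + 2*V)
d(-14, b(1, 0))/450 + h(-18)/31 = (-14 + 2*6)/450 - 4/31 = (-14 + 12)*(1/450) - 4*1/31 = -2*1/450 - 4/31 = -1/225 - 4/31 = -931/6975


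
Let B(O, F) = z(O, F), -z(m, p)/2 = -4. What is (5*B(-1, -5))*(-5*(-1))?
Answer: 200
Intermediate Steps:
z(m, p) = 8 (z(m, p) = -2*(-4) = 8)
B(O, F) = 8
(5*B(-1, -5))*(-5*(-1)) = (5*8)*(-5*(-1)) = 40*5 = 200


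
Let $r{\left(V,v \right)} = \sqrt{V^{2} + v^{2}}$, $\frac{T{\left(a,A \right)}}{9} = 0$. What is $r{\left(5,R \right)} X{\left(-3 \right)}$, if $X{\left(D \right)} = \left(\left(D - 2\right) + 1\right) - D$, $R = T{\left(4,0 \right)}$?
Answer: $-5$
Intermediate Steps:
$T{\left(a,A \right)} = 0$ ($T{\left(a,A \right)} = 9 \cdot 0 = 0$)
$R = 0$
$X{\left(D \right)} = -1$ ($X{\left(D \right)} = \left(\left(-2 + D\right) + 1\right) - D = \left(-1 + D\right) - D = -1$)
$r{\left(5,R \right)} X{\left(-3 \right)} = \sqrt{5^{2} + 0^{2}} \left(-1\right) = \sqrt{25 + 0} \left(-1\right) = \sqrt{25} \left(-1\right) = 5 \left(-1\right) = -5$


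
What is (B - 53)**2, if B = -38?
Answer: 8281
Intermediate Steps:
(B - 53)**2 = (-38 - 53)**2 = (-91)**2 = 8281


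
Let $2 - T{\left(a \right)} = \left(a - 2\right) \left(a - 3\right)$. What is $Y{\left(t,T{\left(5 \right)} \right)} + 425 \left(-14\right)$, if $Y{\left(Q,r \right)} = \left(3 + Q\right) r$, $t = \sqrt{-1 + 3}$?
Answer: $-5962 - 4 \sqrt{2} \approx -5967.7$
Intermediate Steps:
$T{\left(a \right)} = 2 - \left(-3 + a\right) \left(-2 + a\right)$ ($T{\left(a \right)} = 2 - \left(a - 2\right) \left(a - 3\right) = 2 - \left(-2 + a\right) \left(-3 + a\right) = 2 - \left(-3 + a\right) \left(-2 + a\right)$)
$t = \sqrt{2} \approx 1.4142$
$Y{\left(Q,r \right)} = r \left(3 + Q\right)$
$Y{\left(t,T{\left(5 \right)} \right)} + 425 \left(-14\right) = \left(-4 - 5^{2} + 5 \cdot 5\right) \left(3 + \sqrt{2}\right) + 425 \left(-14\right) = \left(-4 - 25 + 25\right) \left(3 + \sqrt{2}\right) - 5950 = - 4 \left(3 + \sqrt{2}\right) - 5950 = \left(-12 - 4 \sqrt{2}\right) - 5950 = -5962 - 4 \sqrt{2}$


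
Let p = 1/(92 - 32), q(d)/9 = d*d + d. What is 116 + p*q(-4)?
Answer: 589/5 ≈ 117.80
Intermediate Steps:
q(d) = 9*d + 9*d**2 (q(d) = 9*(d*d + d) = 9*(d**2 + d) = 9*(d + d**2) = 9*d + 9*d**2)
p = 1/60 ≈ 0.016667
116 + p*q(-4) = 116 + (9*(-4)*(1 - 4))/60 = 116 + (9*(-4)*(-3))/60 = 116 + (1/60)*108 = 116 + 9/5 = 589/5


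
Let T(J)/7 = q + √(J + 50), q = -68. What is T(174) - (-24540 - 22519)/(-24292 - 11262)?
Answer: -16970763/35554 + 28*√14 ≈ -372.56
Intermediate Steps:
T(J) = -476 + 7*√(50 + J) (T(J) = 7*(-68 + √(J + 50)) = 7*(-68 + √(50 + J)) = -476 + 7*√(50 + J))
T(174) - (-24540 - 22519)/(-24292 - 11262) = (-476 + 7*√(50 + 174)) - (-24540 - 22519)/(-24292 - 11262) = (-476 + 7*√224) - (-47059)/(-35554) = (-476 + 7*(4*√14)) - (-47059)*(-1)/35554 = (-476 + 28*√14) - 1*47059/35554 = (-476 + 28*√14) - 47059/35554 = -16970763/35554 + 28*√14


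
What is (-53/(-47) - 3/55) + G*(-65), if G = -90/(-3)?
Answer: -5037976/2585 ≈ -1948.9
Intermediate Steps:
G = 30 (G = -90*(-1/3) = 30)
(-53/(-47) - 3/55) + G*(-65) = (-53/(-47) - 3/55) + 30*(-65) = (-53*(-1/47) - 3*1/55) - 1950 = (53/47 - 3/55) - 1950 = 2774/2585 - 1950 = -5037976/2585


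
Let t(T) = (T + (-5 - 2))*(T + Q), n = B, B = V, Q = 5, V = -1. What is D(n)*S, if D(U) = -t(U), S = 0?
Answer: 0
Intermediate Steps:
B = -1
n = -1
t(T) = (-7 + T)*(5 + T) (t(T) = (T + (-5 - 2))*(T + 5) = (T - 7)*(5 + T) = (-7 + T)*(5 + T))
D(U) = 35 - U² + 2*U (D(U) = -(-35 + U² - 2*U) = 35 - U² + 2*U)
D(n)*S = (35 - 1*(-1)² + 2*(-1))*0 = (35 - 1*1 - 2)*0 = (35 - 1 - 2)*0 = 32*0 = 0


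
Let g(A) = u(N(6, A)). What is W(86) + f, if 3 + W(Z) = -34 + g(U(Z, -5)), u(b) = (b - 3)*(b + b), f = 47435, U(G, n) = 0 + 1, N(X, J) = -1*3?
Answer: 47434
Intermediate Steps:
N(X, J) = -3
U(G, n) = 1
u(b) = 2*b*(-3 + b) (u(b) = (-3 + b)*(2*b) = 2*b*(-3 + b))
g(A) = 36 (g(A) = 2*(-3)*(-3 - 3) = 2*(-3)*(-6) = 36)
W(Z) = -1 (W(Z) = -3 + (-34 + 36) = -3 + 2 = -1)
W(86) + f = -1 + 47435 = 47434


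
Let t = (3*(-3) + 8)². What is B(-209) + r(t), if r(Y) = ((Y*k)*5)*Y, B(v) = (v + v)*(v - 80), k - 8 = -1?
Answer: 120837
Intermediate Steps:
k = 7 (k = 8 - 1 = 7)
B(v) = 2*v*(-80 + v) (B(v) = (2*v)*(-80 + v) = 2*v*(-80 + v))
t = 1 (t = (-9 + 8)² = (-1)² = 1)
r(Y) = 35*Y² (r(Y) = ((Y*7)*5)*Y = ((7*Y)*5)*Y = (35*Y)*Y = 35*Y²)
B(-209) + r(t) = 2*(-209)*(-80 - 209) + 35*1² = 2*(-209)*(-289) + 35*1 = 120802 + 35 = 120837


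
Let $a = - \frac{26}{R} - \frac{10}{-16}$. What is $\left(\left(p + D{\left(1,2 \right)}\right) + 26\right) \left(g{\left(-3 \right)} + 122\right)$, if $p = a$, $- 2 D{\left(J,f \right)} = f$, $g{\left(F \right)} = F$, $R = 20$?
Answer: $\frac{115787}{40} \approx 2894.7$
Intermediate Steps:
$D{\left(J,f \right)} = - \frac{f}{2}$
$a = - \frac{27}{40}$ ($a = - \frac{26}{20} - \frac{10}{-16} = \left(-26\right) \frac{1}{20} - - \frac{5}{8} = - \frac{13}{10} + \frac{5}{8} = - \frac{27}{40} \approx -0.675$)
$p = - \frac{27}{40} \approx -0.675$
$\left(\left(p + D{\left(1,2 \right)}\right) + 26\right) \left(g{\left(-3 \right)} + 122\right) = \left(\left(- \frac{27}{40} - 1\right) + 26\right) \left(-3 + 122\right) = \left(\left(- \frac{27}{40} - 1\right) + 26\right) 119 = \left(- \frac{67}{40} + 26\right) 119 = \frac{973}{40} \cdot 119 = \frac{115787}{40}$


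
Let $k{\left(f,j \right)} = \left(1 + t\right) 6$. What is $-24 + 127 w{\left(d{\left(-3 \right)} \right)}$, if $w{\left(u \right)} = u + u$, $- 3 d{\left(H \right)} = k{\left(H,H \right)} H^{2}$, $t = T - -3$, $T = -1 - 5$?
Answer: $9120$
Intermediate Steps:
$T = -6$
$t = -3$ ($t = -6 - -3 = -6 + 3 = -3$)
$k{\left(f,j \right)} = -12$ ($k{\left(f,j \right)} = \left(1 - 3\right) 6 = \left(-2\right) 6 = -12$)
$d{\left(H \right)} = 4 H^{2}$ ($d{\left(H \right)} = - \frac{\left(-12\right) H^{2}}{3} = 4 H^{2}$)
$w{\left(u \right)} = 2 u$
$-24 + 127 w{\left(d{\left(-3 \right)} \right)} = -24 + 127 \cdot 2 \cdot 4 \left(-3\right)^{2} = -24 + 127 \cdot 2 \cdot 4 \cdot 9 = -24 + 127 \cdot 2 \cdot 36 = -24 + 127 \cdot 72 = -24 + 9144 = 9120$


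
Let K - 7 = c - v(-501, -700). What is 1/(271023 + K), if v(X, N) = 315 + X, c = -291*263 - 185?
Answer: 1/194498 ≈ 5.1414e-6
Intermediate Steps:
c = -76718 (c = -76533 - 185 = -76718)
K = -76525 (K = 7 + (-76718 - (315 - 501)) = 7 + (-76718 - 1*(-186)) = 7 + (-76718 + 186) = 7 - 76532 = -76525)
1/(271023 + K) = 1/(271023 - 76525) = 1/194498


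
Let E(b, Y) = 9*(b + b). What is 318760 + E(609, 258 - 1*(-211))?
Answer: 329722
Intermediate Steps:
E(b, Y) = 18*b (E(b, Y) = 9*(2*b) = 18*b)
318760 + E(609, 258 - 1*(-211)) = 318760 + 18*609 = 318760 + 10962 = 329722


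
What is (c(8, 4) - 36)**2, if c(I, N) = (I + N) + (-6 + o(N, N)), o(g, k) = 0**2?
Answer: 900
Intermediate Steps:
o(g, k) = 0
c(I, N) = -6 + I + N (c(I, N) = (I + N) + (-6 + 0) = (I + N) - 6 = -6 + I + N)
(c(8, 4) - 36)**2 = ((-6 + 8 + 4) - 36)**2 = (6 - 36)**2 = (-30)**2 = 900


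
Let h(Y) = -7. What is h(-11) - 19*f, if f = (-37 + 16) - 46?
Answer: 1266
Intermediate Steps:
f = -67 (f = -21 - 46 = -67)
h(-11) - 19*f = -7 - 19*(-67) = -7 + 1273 = 1266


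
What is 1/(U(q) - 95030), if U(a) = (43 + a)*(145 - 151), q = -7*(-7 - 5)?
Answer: -1/95792 ≈ -1.0439e-5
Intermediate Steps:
q = 84 (q = -7*(-12) = 84)
U(a) = -258 - 6*a (U(a) = (43 + a)*(-6) = -258 - 6*a)
1/(U(q) - 95030) = 1/((-258 - 6*84) - 95030) = 1/((-258 - 504) - 95030) = 1/(-762 - 95030) = 1/(-95792) = -1/95792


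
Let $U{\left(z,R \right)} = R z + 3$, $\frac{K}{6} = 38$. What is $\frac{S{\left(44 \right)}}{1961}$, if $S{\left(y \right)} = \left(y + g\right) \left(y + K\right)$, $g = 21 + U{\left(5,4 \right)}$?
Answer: $\frac{23936}{1961} \approx 12.206$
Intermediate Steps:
$K = 228$ ($K = 6 \cdot 38 = 228$)
$U{\left(z,R \right)} = 3 + R z$
$g = 44$ ($g = 21 + \left(3 + 4 \cdot 5\right) = 21 + \left(3 + 20\right) = 21 + 23 = 44$)
$S{\left(y \right)} = \left(44 + y\right) \left(228 + y\right)$ ($S{\left(y \right)} = \left(y + 44\right) \left(y + 228\right) = \left(44 + y\right) \left(228 + y\right)$)
$\frac{S{\left(44 \right)}}{1961} = \frac{10032 + 44^{2} + 272 \cdot 44}{1961} = \left(10032 + 1936 + 11968\right) \frac{1}{1961} = 23936 \cdot \frac{1}{1961} = \frac{23936}{1961}$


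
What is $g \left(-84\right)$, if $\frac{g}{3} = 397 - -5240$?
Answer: $-1420524$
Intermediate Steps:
$g = 16911$ ($g = 3 \left(397 - -5240\right) = 3 \left(397 + 5240\right) = 3 \cdot 5637 = 16911$)
$g \left(-84\right) = 16911 \left(-84\right) = -1420524$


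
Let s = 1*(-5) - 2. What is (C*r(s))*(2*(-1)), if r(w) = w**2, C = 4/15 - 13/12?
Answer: 2401/30 ≈ 80.033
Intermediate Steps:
C = -49/60 (C = 4*(1/15) - 13*1/12 = 4/15 - 13/12 = -49/60 ≈ -0.81667)
s = -7 (s = -5 - 2 = -7)
(C*r(s))*(2*(-1)) = (-49/60*(-7)**2)*(2*(-1)) = -49/60*49*(-2) = -2401/60*(-2) = 2401/30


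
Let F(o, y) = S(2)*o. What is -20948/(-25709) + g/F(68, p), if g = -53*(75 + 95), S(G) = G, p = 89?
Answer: -6729093/102836 ≈ -65.435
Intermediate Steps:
F(o, y) = 2*o
g = -9010 (g = -53*170 = -9010)
-20948/(-25709) + g/F(68, p) = -20948/(-25709) - 9010/(2*68) = -20948*(-1/25709) - 9010/136 = 20948/25709 - 9010*1/136 = 20948/25709 - 265/4 = -6729093/102836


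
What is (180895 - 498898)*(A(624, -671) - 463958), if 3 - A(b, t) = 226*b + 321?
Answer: 192487215900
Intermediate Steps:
A(b, t) = -318 - 226*b (A(b, t) = 3 - (226*b + 321) = 3 - (321 + 226*b) = 3 + (-321 - 226*b) = -318 - 226*b)
(180895 - 498898)*(A(624, -671) - 463958) = (180895 - 498898)*((-318 - 226*624) - 463958) = -318003*((-318 - 141024) - 463958) = -318003*(-141342 - 463958) = -318003*(-605300) = 192487215900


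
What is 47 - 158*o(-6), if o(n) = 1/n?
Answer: 220/3 ≈ 73.333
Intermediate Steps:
o(n) = 1/n
47 - 158*o(-6) = 47 - 158/(-6) = 47 - 158*(-1/6) = 47 + 79/3 = 220/3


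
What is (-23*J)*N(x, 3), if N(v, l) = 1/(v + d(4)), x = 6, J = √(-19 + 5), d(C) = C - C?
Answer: -23*I*√14/6 ≈ -14.343*I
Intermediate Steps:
d(C) = 0
J = I*√14 (J = √(-14) = I*√14 ≈ 3.7417*I)
N(v, l) = 1/v (N(v, l) = 1/(v + 0) = 1/v)
(-23*J)*N(x, 3) = -23*I*√14/6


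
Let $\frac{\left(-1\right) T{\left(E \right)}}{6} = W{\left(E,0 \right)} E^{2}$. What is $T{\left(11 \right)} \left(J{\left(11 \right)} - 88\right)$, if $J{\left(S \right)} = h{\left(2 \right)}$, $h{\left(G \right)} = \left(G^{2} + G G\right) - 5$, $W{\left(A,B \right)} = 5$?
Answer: $308550$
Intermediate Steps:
$h{\left(G \right)} = -5 + 2 G^{2}$ ($h{\left(G \right)} = \left(G^{2} + G^{2}\right) - 5 = 2 G^{2} - 5 = -5 + 2 G^{2}$)
$J{\left(S \right)} = 3$ ($J{\left(S \right)} = -5 + 2 \cdot 2^{2} = -5 + 2 \cdot 4 = -5 + 8 = 3$)
$T{\left(E \right)} = - 30 E^{2}$ ($T{\left(E \right)} = - 6 \cdot 5 E^{2} = - 30 E^{2}$)
$T{\left(11 \right)} \left(J{\left(11 \right)} - 88\right) = - 30 \cdot 11^{2} \left(3 - 88\right) = \left(-30\right) 121 \left(-85\right) = \left(-3630\right) \left(-85\right) = 308550$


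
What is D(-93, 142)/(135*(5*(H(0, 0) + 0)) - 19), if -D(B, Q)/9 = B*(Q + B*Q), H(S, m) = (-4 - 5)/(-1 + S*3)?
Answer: -1366821/757 ≈ -1805.6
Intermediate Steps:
H(S, m) = -9/(-1 + 3*S)
D(B, Q) = -9*B*(Q + B*Q)
D(-93, 142)/(135*(5*(H(0, 0) + 0)) - 19) = (-9*(-93)*142*(1 - 93))/(135*(5*(-9/(-1 + 3*0) + 0)) - 19) = (-9*(-93)*142*(-92))/(135*(5*(-9/(-1 + 0) + 0)) - 19) = -10934568/(135*(5*(-9/(-1) + 0)) - 19) = -10934568/(135*(5*(-9*(-1) + 0)) - 19) = -10934568/(135*(5*(9 + 0)) - 19) = -10934568/(135*(5*9) - 19) = -10934568/(135*45 - 19) = -10934568/(6075 - 19) = -10934568/6056 = -10934568*1/6056 = -1366821/757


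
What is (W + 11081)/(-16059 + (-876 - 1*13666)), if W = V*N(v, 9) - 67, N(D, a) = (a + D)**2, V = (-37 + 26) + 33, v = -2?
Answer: -12092/30601 ≈ -0.39515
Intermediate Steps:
V = 22 (V = -11 + 33 = 22)
N(D, a) = (D + a)**2
W = 1011 (W = 22*(-2 + 9)**2 - 67 = 22*7**2 - 67 = 22*49 - 67 = 1078 - 67 = 1011)
(W + 11081)/(-16059 + (-876 - 1*13666)) = (1011 + 11081)/(-16059 + (-876 - 1*13666)) = 12092/(-16059 + (-876 - 13666)) = 12092/(-16059 - 14542) = 12092/(-30601) = 12092*(-1/30601) = -12092/30601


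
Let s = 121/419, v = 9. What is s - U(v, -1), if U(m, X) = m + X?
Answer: -3231/419 ≈ -7.7112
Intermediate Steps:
s = 121/419 (s = 121*(1/419) = 121/419 ≈ 0.28878)
U(m, X) = X + m
s - U(v, -1) = 121/419 - (-1 + 9) = 121/419 - 1*8 = 121/419 - 8 = -3231/419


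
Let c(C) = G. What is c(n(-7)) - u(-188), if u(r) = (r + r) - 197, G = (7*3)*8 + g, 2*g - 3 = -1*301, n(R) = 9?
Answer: 592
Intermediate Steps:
g = -149 (g = 3/2 + (-1*301)/2 = 3/2 + (½)*(-301) = 3/2 - 301/2 = -149)
G = 19 (G = (7*3)*8 - 149 = 21*8 - 149 = 168 - 149 = 19)
u(r) = -197 + 2*r (u(r) = 2*r - 197 = -197 + 2*r)
c(C) = 19
c(n(-7)) - u(-188) = 19 - (-197 + 2*(-188)) = 19 - (-197 - 376) = 19 - 1*(-573) = 19 + 573 = 592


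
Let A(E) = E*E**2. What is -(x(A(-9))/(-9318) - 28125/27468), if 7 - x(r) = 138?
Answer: 14359469/14219268 ≈ 1.0099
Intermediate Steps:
A(E) = E**3
x(r) = -131 (x(r) = 7 - 1*138 = 7 - 138 = -131)
-(x(A(-9))/(-9318) - 28125/27468) = -(-131/(-9318) - 28125/27468) = -(-131*(-1/9318) - 28125*1/27468) = -(131/9318 - 3125/3052) = -1*(-14359469/14219268) = 14359469/14219268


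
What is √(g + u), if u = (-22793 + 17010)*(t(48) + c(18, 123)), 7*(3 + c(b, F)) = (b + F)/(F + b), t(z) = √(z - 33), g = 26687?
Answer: √(2117283 - 283367*√15)/7 ≈ 144.27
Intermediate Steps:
t(z) = √(-33 + z)
c(b, F) = -20/7 (c(b, F) = -3 + ((b + F)/(F + b))/7 = -3 + ((F + b)/(F + b))/7 = -3 + (⅐)*1 = -3 + ⅐ = -20/7)
u = 115660/7 - 5783*√15 (u = (-22793 + 17010)*(√(-33 + 48) - 20/7) = -5783*(√15 - 20/7) = -5783*(-20/7 + √15) = 115660/7 - 5783*√15 ≈ -5874.6)
√(g + u) = √(26687 + (115660/7 - 5783*√15)) = √(302469/7 - 5783*√15)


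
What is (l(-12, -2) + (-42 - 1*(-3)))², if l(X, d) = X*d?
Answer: 225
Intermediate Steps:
(l(-12, -2) + (-42 - 1*(-3)))² = (-12*(-2) + (-42 - 1*(-3)))² = (24 + (-42 + 3))² = (24 - 39)² = (-15)² = 225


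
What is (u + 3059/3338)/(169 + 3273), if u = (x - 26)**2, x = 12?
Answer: 657307/11489396 ≈ 0.057210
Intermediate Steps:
u = 196 (u = (12 - 26)**2 = (-14)**2 = 196)
(u + 3059/3338)/(169 + 3273) = (196 + 3059/3338)/(169 + 3273) = (196 + 3059*(1/3338))/3442 = (196 + 3059/3338)*(1/3442) = (657307/3338)*(1/3442) = 657307/11489396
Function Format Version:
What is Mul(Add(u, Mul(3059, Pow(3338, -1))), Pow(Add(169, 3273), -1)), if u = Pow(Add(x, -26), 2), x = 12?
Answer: Rational(657307, 11489396) ≈ 0.057210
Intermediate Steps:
u = 196 (u = Pow(Add(12, -26), 2) = Pow(-14, 2) = 196)
Mul(Add(u, Mul(3059, Pow(3338, -1))), Pow(Add(169, 3273), -1)) = Mul(Add(196, Mul(3059, Pow(3338, -1))), Pow(Add(169, 3273), -1)) = Mul(Add(196, Mul(3059, Rational(1, 3338))), Pow(3442, -1)) = Mul(Add(196, Rational(3059, 3338)), Rational(1, 3442)) = Mul(Rational(657307, 3338), Rational(1, 3442)) = Rational(657307, 11489396)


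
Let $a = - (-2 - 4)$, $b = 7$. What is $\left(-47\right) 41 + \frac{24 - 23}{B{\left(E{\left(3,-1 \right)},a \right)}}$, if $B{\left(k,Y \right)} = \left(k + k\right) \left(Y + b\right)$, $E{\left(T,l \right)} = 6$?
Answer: $- \frac{300611}{156} \approx -1927.0$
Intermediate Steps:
$a = 6$ ($a = \left(-1\right) \left(-6\right) = 6$)
$B{\left(k,Y \right)} = 2 k \left(7 + Y\right)$ ($B{\left(k,Y \right)} = \left(k + k\right) \left(Y + 7\right) = 2 k \left(7 + Y\right)$)
$\left(-47\right) 41 + \frac{24 - 23}{B{\left(E{\left(3,-1 \right)},a \right)}} = \left(-47\right) 41 + \frac{24 - 23}{2 \cdot 6 \left(7 + 6\right)} = -1927 + \frac{24 - 23}{2 \cdot 6 \cdot 13} = -1927 + 1 \cdot \frac{1}{156} = -1927 + \frac{1}{156} = - \frac{300611}{156}$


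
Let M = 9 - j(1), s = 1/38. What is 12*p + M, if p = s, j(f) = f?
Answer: 158/19 ≈ 8.3158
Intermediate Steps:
s = 1/38 ≈ 0.026316
p = 1/38 ≈ 0.026316
M = 8 (M = 9 - 1*1 = 9 - 1 = 8)
12*p + M = 12*(1/38) + 8 = 6/19 + 8 = 158/19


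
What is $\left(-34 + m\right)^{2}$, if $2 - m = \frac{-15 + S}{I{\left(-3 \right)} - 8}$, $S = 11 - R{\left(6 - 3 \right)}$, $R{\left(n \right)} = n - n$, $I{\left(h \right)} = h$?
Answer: $\frac{126736}{121} \approx 1047.4$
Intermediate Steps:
$R{\left(n \right)} = 0$
$S = 11$ ($S = 11 - 0 = 11 + 0 = 11$)
$m = \frac{18}{11}$ ($m = 2 - \frac{-15 + 11}{-3 - 8} = 2 - - \frac{4}{-11} = 2 - \left(-4\right) \left(- \frac{1}{11}\right) = 2 - \frac{4}{11} = \frac{18}{11} \approx 1.6364$)
$\left(-34 + m\right)^{2} = \left(-34 + \frac{18}{11}\right)^{2} = \left(- \frac{356}{11}\right)^{2} = \frac{126736}{121}$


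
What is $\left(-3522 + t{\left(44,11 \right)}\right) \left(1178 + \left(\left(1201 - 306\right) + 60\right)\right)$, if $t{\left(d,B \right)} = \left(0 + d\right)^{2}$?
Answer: $-3382938$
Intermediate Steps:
$t{\left(d,B \right)} = d^{2}$
$\left(-3522 + t{\left(44,11 \right)}\right) \left(1178 + \left(\left(1201 - 306\right) + 60\right)\right) = \left(-3522 + 44^{2}\right) \left(1178 + \left(\left(1201 - 306\right) + 60\right)\right) = \left(-3522 + 1936\right) \left(1178 + \left(895 + 60\right)\right) = - 1586 \left(1178 + 955\right) = \left(-1586\right) 2133 = -3382938$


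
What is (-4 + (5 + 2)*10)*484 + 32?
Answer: 31976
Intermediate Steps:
(-4 + (5 + 2)*10)*484 + 32 = (-4 + 7*10)*484 + 32 = (-4 + 70)*484 + 32 = 66*484 + 32 = 31944 + 32 = 31976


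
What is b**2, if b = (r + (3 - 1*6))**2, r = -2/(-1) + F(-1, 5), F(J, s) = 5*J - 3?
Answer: 6561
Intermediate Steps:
F(J, s) = -3 + 5*J
r = -6 (r = -2/(-1) + (-3 + 5*(-1)) = -2*(-1) + (-3 - 5) = 2 - 8 = -6)
b = 81 (b = (-6 + (3 - 1*6))**2 = (-6 + (3 - 6))**2 = (-6 - 3)**2 = (-9)**2 = 81)
b**2 = 81**2 = 6561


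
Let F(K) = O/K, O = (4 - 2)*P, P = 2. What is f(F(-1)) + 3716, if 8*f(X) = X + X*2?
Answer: 7429/2 ≈ 3714.5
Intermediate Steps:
O = 4 (O = (4 - 2)*2 = 2*2 = 4)
F(K) = 4/K
f(X) = 3*X/8 (f(X) = (X + X*2)/8 = (X + 2*X)/8 = (3*X)/8 = 3*X/8)
f(F(-1)) + 3716 = 3*(4/(-1))/8 + 3716 = 3*(4*(-1))/8 + 3716 = (3/8)*(-4) + 3716 = -3/2 + 3716 = 7429/2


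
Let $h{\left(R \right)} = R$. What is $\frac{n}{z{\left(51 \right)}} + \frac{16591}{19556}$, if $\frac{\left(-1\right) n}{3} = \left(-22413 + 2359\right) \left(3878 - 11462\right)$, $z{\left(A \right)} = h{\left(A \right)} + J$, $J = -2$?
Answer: $- \frac{8922788085089}{958244} \approx -9.3116 \cdot 10^{6}$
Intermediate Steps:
$z{\left(A \right)} = -2 + A$ ($z{\left(A \right)} = A - 2 = -2 + A$)
$n = -456268608$ ($n = - 3 \left(-22413 + 2359\right) \left(3878 - 11462\right) = - 3 \left(\left(-20054\right) \left(-7584\right)\right) = \left(-3\right) 152089536 = -456268608$)
$\frac{n}{z{\left(51 \right)}} + \frac{16591}{19556} = - \frac{456268608}{-2 + 51} + \frac{16591}{19556} = - \frac{456268608}{49} + 16591 \cdot \frac{1}{19556} = \left(-456268608\right) \frac{1}{49} + \frac{16591}{19556} = - \frac{456268608}{49} + \frac{16591}{19556} = - \frac{8922788085089}{958244}$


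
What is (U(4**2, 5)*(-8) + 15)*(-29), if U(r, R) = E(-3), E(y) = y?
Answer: -1131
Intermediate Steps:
U(r, R) = -3
(U(4**2, 5)*(-8) + 15)*(-29) = (-3*(-8) + 15)*(-29) = (24 + 15)*(-29) = 39*(-29) = -1131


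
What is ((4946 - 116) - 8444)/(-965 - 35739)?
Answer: 1807/18352 ≈ 0.098463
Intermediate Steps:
((4946 - 116) - 8444)/(-965 - 35739) = (4830 - 8444)/(-36704) = -3614*(-1/36704) = 1807/18352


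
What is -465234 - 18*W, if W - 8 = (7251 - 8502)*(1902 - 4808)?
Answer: -65902686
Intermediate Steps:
W = 3635414 (W = 8 + (7251 - 8502)*(1902 - 4808) = 8 - 1251*(-2906) = 8 + 3635406 = 3635414)
-465234 - 18*W = -465234 - 18*3635414 = -465234 - 1*65437452 = -465234 - 65437452 = -65902686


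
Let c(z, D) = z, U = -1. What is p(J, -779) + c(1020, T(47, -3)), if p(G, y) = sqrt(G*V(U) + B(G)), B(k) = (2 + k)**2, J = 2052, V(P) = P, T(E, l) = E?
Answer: 1020 + 4*sqrt(263554) ≈ 3073.5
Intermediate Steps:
p(G, y) = sqrt((2 + G)**2 - G) (p(G, y) = sqrt(G*(-1) + (2 + G)**2) = sqrt(-G + (2 + G)**2) = sqrt((2 + G)**2 - G))
p(J, -779) + c(1020, T(47, -3)) = sqrt((2 + 2052)**2 - 1*2052) + 1020 = sqrt(2054**2 - 2052) + 1020 = sqrt(4218916 - 2052) + 1020 = sqrt(4216864) + 1020 = 4*sqrt(263554) + 1020 = 1020 + 4*sqrt(263554)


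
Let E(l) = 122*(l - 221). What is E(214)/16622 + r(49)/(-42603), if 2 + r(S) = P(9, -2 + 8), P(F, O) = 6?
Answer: -18224725/354073533 ≈ -0.051472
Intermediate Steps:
r(S) = 4 (r(S) = -2 + 6 = 4)
E(l) = -26962 + 122*l (E(l) = 122*(-221 + l) = -26962 + 122*l)
E(214)/16622 + r(49)/(-42603) = (-26962 + 122*214)/16622 + 4/(-42603) = (-26962 + 26108)*(1/16622) + 4*(-1/42603) = -854*1/16622 - 4/42603 = -427/8311 - 4/42603 = -18224725/354073533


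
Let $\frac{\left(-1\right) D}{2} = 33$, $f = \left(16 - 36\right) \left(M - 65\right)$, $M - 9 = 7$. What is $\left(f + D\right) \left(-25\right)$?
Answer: $-22850$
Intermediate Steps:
$M = 16$ ($M = 9 + 7 = 16$)
$f = 980$ ($f = \left(16 - 36\right) \left(16 - 65\right) = \left(-20\right) \left(-49\right) = 980$)
$D = -66$ ($D = \left(-2\right) 33 = -66$)
$\left(f + D\right) \left(-25\right) = \left(980 - 66\right) \left(-25\right) = 914 \left(-25\right) = -22850$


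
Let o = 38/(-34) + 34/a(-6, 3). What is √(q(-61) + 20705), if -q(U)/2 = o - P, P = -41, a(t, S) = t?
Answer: √53675715/51 ≈ 143.65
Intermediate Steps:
o = -346/51 (o = 38/(-34) + 34/(-6) = 38*(-1/34) + 34*(-⅙) = -19/17 - 17/3 = -346/51 ≈ -6.7843)
q(U) = -3490/51 (q(U) = -2*(-346/51 - 1*(-41)) = -2*(-346/51 + 41) = -2*1745/51 = -3490/51)
√(q(-61) + 20705) = √(-3490/51 + 20705) = √(1052465/51) = √53675715/51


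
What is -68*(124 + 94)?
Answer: -14824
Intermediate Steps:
-68*(124 + 94) = -68*218 = -14824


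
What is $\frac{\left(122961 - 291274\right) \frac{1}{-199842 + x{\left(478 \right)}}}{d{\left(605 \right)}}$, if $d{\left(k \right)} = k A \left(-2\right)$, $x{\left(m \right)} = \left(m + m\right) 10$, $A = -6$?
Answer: $\frac{168313}{1381447320} \approx 0.00012184$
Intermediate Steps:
$x{\left(m \right)} = 20 m$ ($x{\left(m \right)} = 2 m 10 = 20 m$)
$d{\left(k \right)} = 12 k$ ($d{\left(k \right)} = k \left(-6\right) \left(-2\right) = - 6 k \left(-2\right) = 12 k$)
$\frac{\left(122961 - 291274\right) \frac{1}{-199842 + x{\left(478 \right)}}}{d{\left(605 \right)}} = \frac{\left(122961 - 291274\right) \frac{1}{-199842 + 20 \cdot 478}}{12 \cdot 605} = \frac{\left(-168313\right) \frac{1}{-199842 + 9560}}{7260} = - \frac{168313}{-190282} \cdot \frac{1}{7260} = \left(-168313\right) \left(- \frac{1}{190282}\right) \frac{1}{7260} = \frac{168313}{190282} \cdot \frac{1}{7260} = \frac{168313}{1381447320}$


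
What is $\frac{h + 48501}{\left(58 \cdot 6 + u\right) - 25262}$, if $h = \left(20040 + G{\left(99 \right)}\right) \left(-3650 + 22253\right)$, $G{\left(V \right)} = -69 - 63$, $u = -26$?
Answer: $- \frac{74079405}{4988} \approx -14852.0$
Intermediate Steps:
$G{\left(V \right)} = -132$ ($G{\left(V \right)} = -69 - 63 = -132$)
$h = 370348524$ ($h = \left(20040 - 132\right) \left(-3650 + 22253\right) = 19908 \cdot 18603 = 370348524$)
$\frac{h + 48501}{\left(58 \cdot 6 + u\right) - 25262} = \frac{370348524 + 48501}{\left(58 \cdot 6 - 26\right) - 25262} = \frac{370397025}{\left(348 - 26\right) - 25262} = \frac{370397025}{322 - 25262} = \frac{370397025}{-24940} = 370397025 \left(- \frac{1}{24940}\right) = - \frac{74079405}{4988}$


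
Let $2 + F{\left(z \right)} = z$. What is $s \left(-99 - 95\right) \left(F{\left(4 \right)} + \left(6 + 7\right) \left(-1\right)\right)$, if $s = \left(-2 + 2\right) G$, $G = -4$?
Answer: $0$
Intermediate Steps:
$s = 0$ ($s = \left(-2 + 2\right) \left(-4\right) = 0 \left(-4\right) = 0$)
$F{\left(z \right)} = -2 + z$
$s \left(-99 - 95\right) \left(F{\left(4 \right)} + \left(6 + 7\right) \left(-1\right)\right) = 0 \left(-99 - 95\right) \left(\left(-2 + 4\right) + \left(6 + 7\right) \left(-1\right)\right) = 0 \left(- 194 \left(2 + 13 \left(-1\right)\right)\right) = 0 \left(- 194 \left(2 - 13\right)\right) = 0 \left(\left(-194\right) \left(-11\right)\right) = 0 \cdot 2134 = 0$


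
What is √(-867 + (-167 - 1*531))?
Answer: I*√1565 ≈ 39.56*I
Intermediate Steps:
√(-867 + (-167 - 1*531)) = √(-867 + (-167 - 531)) = √(-867 - 698) = √(-1565) = I*√1565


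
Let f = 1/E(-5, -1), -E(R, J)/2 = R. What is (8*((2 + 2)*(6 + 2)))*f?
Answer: 128/5 ≈ 25.600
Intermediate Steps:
E(R, J) = -2*R
f = 1/10 (f = 1/(-2*(-5)) = 1/10 ≈ 0.10000)
(8*((2 + 2)*(6 + 2)))*f = (8*((2 + 2)*(6 + 2)))*(1/10) = (8*(4*8))*(1/10) = (8*32)*(1/10) = 256*(1/10) = 128/5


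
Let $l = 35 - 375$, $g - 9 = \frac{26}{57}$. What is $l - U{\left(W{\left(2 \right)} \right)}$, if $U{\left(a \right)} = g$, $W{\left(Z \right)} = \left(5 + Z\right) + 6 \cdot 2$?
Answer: $- \frac{19919}{57} \approx -349.46$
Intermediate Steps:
$g = \frac{539}{57}$ ($g = 9 + \frac{26}{57} = \frac{539}{57} \approx 9.4561$)
$W{\left(Z \right)} = 17 + Z$ ($W{\left(Z \right)} = \left(5 + Z\right) + 12 = 17 + Z$)
$U{\left(a \right)} = \frac{539}{57}$
$l = -340$ ($l = 35 - 375 = -340$)
$l - U{\left(W{\left(2 \right)} \right)} = -340 - \frac{539}{57} = - \frac{19919}{57}$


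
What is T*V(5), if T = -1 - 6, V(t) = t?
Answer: -35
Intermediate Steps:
T = -7
T*V(5) = -7*5 = -35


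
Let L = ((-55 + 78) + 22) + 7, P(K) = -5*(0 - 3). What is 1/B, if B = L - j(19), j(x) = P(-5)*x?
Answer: -1/233 ≈ -0.0042918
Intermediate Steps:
P(K) = 15 (P(K) = -5*(-3) = 15)
j(x) = 15*x
L = 52 (L = (23 + 22) + 7 = 45 + 7 = 52)
B = -233 (B = 52 - 15*19 = 52 - 1*285 = 52 - 285 = -233)
1/B = 1/(-233) = -1/233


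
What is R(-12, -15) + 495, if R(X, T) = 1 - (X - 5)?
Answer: 513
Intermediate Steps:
R(X, T) = 6 - X (R(X, T) = 1 - (-5 + X) = 1 + (5 - X) = 6 - X)
R(-12, -15) + 495 = (6 - 1*(-12)) + 495 = (6 + 12) + 495 = 18 + 495 = 513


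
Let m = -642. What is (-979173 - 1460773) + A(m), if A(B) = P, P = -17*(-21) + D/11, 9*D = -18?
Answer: -26835481/11 ≈ -2.4396e+6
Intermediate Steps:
D = -2 (D = (1/9)*(-18) = -2)
P = 3925/11 (P = -17*(-21) - 2/11 = 357 - 2*1/11 = 357 - 2/11 = 3925/11 ≈ 356.82)
A(B) = 3925/11
(-979173 - 1460773) + A(m) = (-979173 - 1460773) + 3925/11 = -2439946 + 3925/11 = -26835481/11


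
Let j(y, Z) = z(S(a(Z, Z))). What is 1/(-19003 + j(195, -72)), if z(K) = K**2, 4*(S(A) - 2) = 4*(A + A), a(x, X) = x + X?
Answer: 1/62793 ≈ 1.5925e-5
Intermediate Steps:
a(x, X) = X + x
S(A) = 2 + 2*A (S(A) = 2 + (4*(A + A))/4 = 2 + (4*(2*A))/4 = 2 + (8*A)/4 = 2 + 2*A)
j(y, Z) = (2 + 4*Z)**2 (j(y, Z) = (2 + 2*(Z + Z))**2 = (2 + 2*(2*Z))**2 = (2 + 4*Z)**2)
1/(-19003 + j(195, -72)) = 1/(-19003 + 4*(1 + 2*(-72))**2) = 1/(-19003 + 4*(1 - 144)**2) = 1/(-19003 + 4*(-143)**2) = 1/(-19003 + 4*20449) = 1/(-19003 + 81796) = 1/62793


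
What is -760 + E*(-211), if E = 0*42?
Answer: -760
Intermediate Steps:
E = 0
-760 + E*(-211) = -760 + 0*(-211) = -760 + 0 = -760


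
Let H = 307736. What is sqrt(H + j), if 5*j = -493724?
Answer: 22*sqrt(10795)/5 ≈ 457.16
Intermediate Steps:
j = -493724/5 (j = (1/5)*(-493724) = -493724/5 ≈ -98745.)
sqrt(H + j) = sqrt(307736 - 493724/5) = sqrt(1044956/5) = 22*sqrt(10795)/5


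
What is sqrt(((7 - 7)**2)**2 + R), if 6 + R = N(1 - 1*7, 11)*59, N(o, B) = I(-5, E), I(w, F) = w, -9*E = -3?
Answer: I*sqrt(301) ≈ 17.349*I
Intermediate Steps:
E = 1/3 (E = -1/9*(-3) = 1/3 ≈ 0.33333)
N(o, B) = -5
R = -301 (R = -6 - 5*59 = -6 - 295 = -301)
sqrt(((7 - 7)**2)**2 + R) = sqrt(((7 - 7)**2)**2 - 301) = sqrt((0**2)**2 - 301) = sqrt(0**2 - 301) = sqrt(0 - 301) = sqrt(-301) = I*sqrt(301)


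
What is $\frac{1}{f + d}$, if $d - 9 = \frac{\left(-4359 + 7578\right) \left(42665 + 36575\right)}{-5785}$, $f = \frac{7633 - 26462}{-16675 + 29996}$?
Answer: $- \frac{15412397}{679450052132} \approx -2.2684 \cdot 10^{-5}$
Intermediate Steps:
$f = - \frac{18829}{13321} \approx -1.4135$
$d = - \frac{51004299}{1157}$ ($d = 9 + \frac{\left(-4359 + 7578\right) \left(42665 + 36575\right)}{-5785} = 9 + 3219 \cdot 79240 \left(- \frac{1}{5785}\right) = 9 + 255073560 \left(- \frac{1}{5785}\right) = 9 - \frac{51014712}{1157} = - \frac{51004299}{1157} \approx -44083.0$)
$\frac{1}{f + d} = \frac{1}{- \frac{18829}{13321} - \frac{51004299}{1157}} = \frac{1}{- \frac{679450052132}{15412397}} = - \frac{15412397}{679450052132}$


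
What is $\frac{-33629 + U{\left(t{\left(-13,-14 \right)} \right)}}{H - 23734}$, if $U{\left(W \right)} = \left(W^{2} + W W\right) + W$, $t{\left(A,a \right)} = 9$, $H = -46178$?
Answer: $\frac{16729}{34956} \approx 0.47857$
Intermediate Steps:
$U{\left(W \right)} = W + 2 W^{2}$ ($U{\left(W \right)} = \left(W^{2} + W^{2}\right) + W = 2 W^{2} + W = W + 2 W^{2}$)
$\frac{-33629 + U{\left(t{\left(-13,-14 \right)} \right)}}{H - 23734} = \frac{-33629 + 9 \left(1 + 2 \cdot 9\right)}{-46178 - 23734} = \frac{-33629 + 9 \left(1 + 18\right)}{-69912} = \left(-33629 + 9 \cdot 19\right) \left(- \frac{1}{69912}\right) = \left(-33629 + 171\right) \left(- \frac{1}{69912}\right) = \left(-33458\right) \left(- \frac{1}{69912}\right) = \frac{16729}{34956}$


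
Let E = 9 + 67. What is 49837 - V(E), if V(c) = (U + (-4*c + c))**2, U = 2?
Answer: -1239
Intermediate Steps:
E = 76
V(c) = (2 - 3*c)**2 (V(c) = (2 + (-4*c + c))**2 = (2 - 3*c)**2)
49837 - V(E) = 49837 - (-2 + 3*76)**2 = 49837 - (-2 + 228)**2 = 49837 - 1*226**2 = 49837 - 1*51076 = 49837 - 51076 = -1239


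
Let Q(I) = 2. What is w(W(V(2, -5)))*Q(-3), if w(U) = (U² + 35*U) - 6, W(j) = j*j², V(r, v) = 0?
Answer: -12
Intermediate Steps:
W(j) = j³
w(U) = -6 + U² + 35*U
w(W(V(2, -5)))*Q(-3) = (-6 + (0³)² + 35*0³)*2 = (-6 + 0² + 35*0)*2 = (-6 + 0 + 0)*2 = -6*2 = -12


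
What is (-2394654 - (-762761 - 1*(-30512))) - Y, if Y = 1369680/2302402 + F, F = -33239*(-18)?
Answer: -2602528843947/1151201 ≈ -2.2607e+6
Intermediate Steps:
F = 598302
Y = 688766545542/1151201 (Y = 1369680/2302402 + 598302 = 1369680*(1/2302402) + 598302 = 684840/1151201 + 598302 = 688766545542/1151201 ≈ 5.9830e+5)
(-2394654 - (-762761 - 1*(-30512))) - Y = (-2394654 - (-762761 - 1*(-30512))) - 1*688766545542/1151201 = (-2394654 - (-762761 + 30512)) - 688766545542/1151201 = (-2394654 - 1*(-732249)) - 688766545542/1151201 = (-2394654 + 732249) - 688766545542/1151201 = -1662405 - 688766545542/1151201 = -2602528843947/1151201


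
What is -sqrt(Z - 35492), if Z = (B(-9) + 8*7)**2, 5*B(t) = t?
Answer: -I*sqrt(813859)/5 ≈ -180.43*I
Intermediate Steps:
B(t) = t/5
Z = 73441/25 (Z = ((1/5)*(-9) + 8*7)**2 = (-9/5 + 56)**2 = (271/5)**2 = 73441/25 ≈ 2937.6)
-sqrt(Z - 35492) = -sqrt(73441/25 - 35492) = -sqrt(-813859/25) = -I*sqrt(813859)/5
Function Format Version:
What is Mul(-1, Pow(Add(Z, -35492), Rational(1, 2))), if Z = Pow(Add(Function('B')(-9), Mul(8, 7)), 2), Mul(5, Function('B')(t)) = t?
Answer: Mul(Rational(-1, 5), I, Pow(813859, Rational(1, 2))) ≈ Mul(-180.43, I)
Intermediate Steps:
Function('B')(t) = Mul(Rational(1, 5), t)
Z = Rational(73441, 25) (Z = Pow(Add(Mul(Rational(1, 5), -9), Mul(8, 7)), 2) = Pow(Add(Rational(-9, 5), 56), 2) = Pow(Rational(271, 5), 2) = Rational(73441, 25) ≈ 2937.6)
Mul(-1, Pow(Add(Z, -35492), Rational(1, 2))) = Mul(-1, Pow(Add(Rational(73441, 25), -35492), Rational(1, 2))) = Mul(-1, Pow(Rational(-813859, 25), Rational(1, 2))) = Mul(-1, Mul(Rational(1, 5), I, Pow(813859, Rational(1, 2)))) = Mul(Rational(-1, 5), I, Pow(813859, Rational(1, 2)))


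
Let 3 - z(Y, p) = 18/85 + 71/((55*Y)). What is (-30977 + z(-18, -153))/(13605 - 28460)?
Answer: 521294777/250009650 ≈ 2.0851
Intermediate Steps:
z(Y, p) = 237/85 - 71/(55*Y) (z(Y, p) = 3 - (18/85 + 71/((55*Y))) = 3 - (18*(1/85) + 71*(1/(55*Y))) = 3 - (18/85 + 71/(55*Y)) = 3 + (-18/85 - 71/(55*Y)) = 237/85 - 71/(55*Y))
(-30977 + z(-18, -153))/(13605 - 28460) = (-30977 + (1/935)*(-1207 + 2607*(-18))/(-18))/(13605 - 28460) = (-30977 + (1/935)*(-1/18)*(-1207 - 46926))/(-14855) = (-30977 + (1/935)*(-1/18)*(-48133))*(-1/14855) = (-30977 + 48133/16830)*(-1/14855) = -521294777/16830*(-1/14855) = 521294777/250009650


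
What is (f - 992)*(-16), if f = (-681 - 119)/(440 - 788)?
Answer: 1377664/87 ≈ 15835.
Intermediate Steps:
f = 200/87 (f = -800/(-348) = -800*(-1/348) = 200/87 ≈ 2.2989)
(f - 992)*(-16) = (200/87 - 992)*(-16) = -86104/87*(-16) = 1377664/87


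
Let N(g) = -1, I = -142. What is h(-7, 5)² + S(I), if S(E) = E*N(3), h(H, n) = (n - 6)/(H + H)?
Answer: 27833/196 ≈ 142.01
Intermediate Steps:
h(H, n) = (-6 + n)/(2*H) (h(H, n) = (-6 + n)/((2*H)) = (-6 + n)*(1/(2*H)) = (-6 + n)/(2*H))
S(E) = -E (S(E) = E*(-1) = -E)
h(-7, 5)² + S(I) = ((½)*(-6 + 5)/(-7))² - 1*(-142) = ((½)*(-⅐)*(-1))² + 142 = (1/14)² + 142 = 1/196 + 142 = 27833/196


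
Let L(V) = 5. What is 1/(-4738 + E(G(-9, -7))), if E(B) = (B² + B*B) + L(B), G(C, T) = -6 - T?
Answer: -1/4731 ≈ -0.00021137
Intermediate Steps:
E(B) = 5 + 2*B² (E(B) = (B² + B*B) + 5 = (B² + B²) + 5 = 2*B² + 5 = 5 + 2*B²)
1/(-4738 + E(G(-9, -7))) = 1/(-4738 + (5 + 2*(-6 - 1*(-7))²)) = 1/(-4738 + (5 + 2*(-6 + 7)²)) = 1/(-4738 + (5 + 2*1²)) = 1/(-4738 + (5 + 2*1)) = 1/(-4738 + (5 + 2)) = 1/(-4738 + 7) = 1/(-4731) = -1/4731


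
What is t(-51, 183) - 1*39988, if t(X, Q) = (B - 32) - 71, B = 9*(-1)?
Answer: -40100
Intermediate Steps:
B = -9
t(X, Q) = -112 (t(X, Q) = (-9 - 32) - 71 = -41 - 71 = -112)
t(-51, 183) - 1*39988 = -112 - 1*39988 = -112 - 39988 = -40100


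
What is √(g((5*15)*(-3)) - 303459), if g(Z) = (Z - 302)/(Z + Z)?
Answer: I*√273112046/30 ≈ 550.87*I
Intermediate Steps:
g(Z) = (-302 + Z)/(2*Z) (g(Z) = (-302 + Z)/((2*Z)) = (-302 + Z)*(1/(2*Z)) = (-302 + Z)/(2*Z))
√(g((5*15)*(-3)) - 303459) = √((-302 + (5*15)*(-3))/(2*(((5*15)*(-3)))) - 303459) = √((-302 + 75*(-3))/(2*((75*(-3)))) - 303459) = √((½)*(-302 - 225)/(-225) - 303459) = √((½)*(-1/225)*(-527) - 303459) = √(527/450 - 303459) = √(-136556023/450) = I*√273112046/30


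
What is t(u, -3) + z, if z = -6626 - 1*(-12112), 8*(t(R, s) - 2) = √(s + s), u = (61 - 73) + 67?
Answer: 5488 + I*√6/8 ≈ 5488.0 + 0.30619*I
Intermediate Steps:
u = 55 (u = -12 + 67 = 55)
t(R, s) = 2 + √2*√s/8 (t(R, s) = 2 + √(s + s)/8 = 2 + √(2*s)/8 = 2 + (√2*√s)/8 = 2 + √2*√s/8)
z = 5486 (z = -6626 + 12112 = 5486)
t(u, -3) + z = (2 + √2*√(-3)/8) + 5486 = (2 + √2*(I*√3)/8) + 5486 = (2 + I*√6/8) + 5486 = 5488 + I*√6/8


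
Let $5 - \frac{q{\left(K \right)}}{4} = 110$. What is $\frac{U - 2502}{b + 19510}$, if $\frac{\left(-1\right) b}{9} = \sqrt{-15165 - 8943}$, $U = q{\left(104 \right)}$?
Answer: $- \frac{14252055}{95648212} - \frac{92043 i \sqrt{123}}{95648212} \approx -0.149 - 0.010673 i$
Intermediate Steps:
$q{\left(K \right)} = -420$ ($q{\left(K \right)} = 20 - 440 = -420$)
$U = -420$
$b = - 126 i \sqrt{123}$ ($b = - 9 \sqrt{-15165 - 8943} = - 9 \sqrt{-24108} = - 9 \cdot 14 i \sqrt{123} = - 126 i \sqrt{123} \approx - 1397.4 i$)
$\frac{U - 2502}{b + 19510} = \frac{-420 - 2502}{- 126 i \sqrt{123} + 19510} = - \frac{2922}{19510 - 126 i \sqrt{123}}$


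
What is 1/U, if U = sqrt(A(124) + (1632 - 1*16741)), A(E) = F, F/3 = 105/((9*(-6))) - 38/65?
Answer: -I*sqrt(2299232910)/5895469 ≈ -0.0081334*I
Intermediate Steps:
F = -2959/390 (F = 3*(105/((9*(-6))) - 38/65) = 3*(105/(-54) - 38*1/65) = 3*(105*(-1/54) - 38/65) = 3*(-35/18 - 38/65) = 3*(-2959/1170) = -2959/390 ≈ -7.5872)
A(E) = -2959/390
U = I*sqrt(2299232910)/390 (U = sqrt(-2959/390 + (1632 - 1*16741)) = sqrt(-2959/390 + (1632 - 16741)) = sqrt(-2959/390 - 15109) = sqrt(-5895469/390) = I*sqrt(2299232910)/390 ≈ 122.95*I)
1/U = 1/(I*sqrt(2299232910)/390) = -I*sqrt(2299232910)/5895469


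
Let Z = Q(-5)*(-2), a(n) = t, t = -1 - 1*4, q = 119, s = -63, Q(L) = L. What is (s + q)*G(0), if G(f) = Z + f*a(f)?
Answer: 560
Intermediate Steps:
t = -5 (t = -1 - 4 = -5)
a(n) = -5
Z = 10 (Z = -5*(-2) = 10)
G(f) = 10 - 5*f (G(f) = 10 + f*(-5) = 10 - 5*f)
(s + q)*G(0) = (-63 + 119)*(10 - 5*0) = 56*(10 + 0) = 56*10 = 560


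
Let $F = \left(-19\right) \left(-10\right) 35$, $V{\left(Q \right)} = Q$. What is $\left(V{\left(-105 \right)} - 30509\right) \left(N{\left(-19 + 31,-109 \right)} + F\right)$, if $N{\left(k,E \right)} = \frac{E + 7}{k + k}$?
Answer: $- \frac{406905981}{2} \approx -2.0345 \cdot 10^{8}$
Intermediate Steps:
$N{\left(k,E \right)} = \frac{7 + E}{2 k}$
$F = 6650$ ($F = 190 \cdot 35 = 6650$)
$\left(V{\left(-105 \right)} - 30509\right) \left(N{\left(-19 + 31,-109 \right)} + F\right) = \left(-105 - 30509\right) \left(\frac{7 - 109}{2 \left(-19 + 31\right)} + 6650\right) = - 30614 \left(\frac{1}{2} \cdot \frac{1}{12} \left(-102\right) + 6650\right) = - 30614 \left(- \frac{17}{4} + 6650\right) = \left(-30614\right) \frac{26583}{4} = - \frac{406905981}{2}$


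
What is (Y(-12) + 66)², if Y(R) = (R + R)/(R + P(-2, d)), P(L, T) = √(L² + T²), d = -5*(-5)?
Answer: 1006647588/235225 - 1522656*√629/235225 ≈ 4117.2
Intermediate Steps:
d = 25
Y(R) = 2*R/(R + √629) (Y(R) = (R + R)/(R + √((-2)² + 25²)) = (2*R)/(R + √(4 + 625)) = (2*R)/(R + √629) = 2*R/(R + √629))
(Y(-12) + 66)² = (2*(-12)/(-12 + √629) + 66)² = (-24/(-12 + √629) + 66)² = (66 - 24/(-12 + √629))²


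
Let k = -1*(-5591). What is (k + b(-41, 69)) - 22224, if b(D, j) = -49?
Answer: -16682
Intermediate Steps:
k = 5591
(k + b(-41, 69)) - 22224 = (5591 - 49) - 22224 = 5542 - 22224 = -16682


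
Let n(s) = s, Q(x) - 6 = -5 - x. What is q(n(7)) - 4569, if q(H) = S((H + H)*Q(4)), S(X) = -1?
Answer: -4570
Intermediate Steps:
Q(x) = 1 - x (Q(x) = 6 + (-5 - x) = 1 - x)
q(H) = -1
q(n(7)) - 4569 = -1 - 4569 = -4570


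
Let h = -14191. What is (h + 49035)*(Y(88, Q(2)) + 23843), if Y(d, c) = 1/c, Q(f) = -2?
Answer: 830768070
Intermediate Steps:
(h + 49035)*(Y(88, Q(2)) + 23843) = (-14191 + 49035)*(1/(-2) + 23843) = 34844*(-½ + 23843) = 34844*(47685/2) = 830768070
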